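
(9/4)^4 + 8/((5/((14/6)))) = 112751/3840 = 29.36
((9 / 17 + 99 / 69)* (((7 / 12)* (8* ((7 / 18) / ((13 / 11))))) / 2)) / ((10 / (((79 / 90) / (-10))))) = -0.01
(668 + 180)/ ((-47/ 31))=-26288/ 47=-559.32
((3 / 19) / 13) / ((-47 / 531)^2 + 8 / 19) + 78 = 2330672109 / 29869567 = 78.03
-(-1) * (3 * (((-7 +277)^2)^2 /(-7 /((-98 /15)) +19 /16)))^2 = 3188516495055897600000000 /64009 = 49813565202641778499.90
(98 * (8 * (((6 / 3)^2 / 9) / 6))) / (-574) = -112 / 1107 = -0.10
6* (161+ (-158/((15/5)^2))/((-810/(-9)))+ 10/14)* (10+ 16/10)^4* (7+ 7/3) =41455221870976/253125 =163773716.03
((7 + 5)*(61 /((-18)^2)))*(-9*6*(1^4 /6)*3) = -61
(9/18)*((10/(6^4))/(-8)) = -5/10368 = -0.00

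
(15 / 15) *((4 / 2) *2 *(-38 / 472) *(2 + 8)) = -190 / 59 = -3.22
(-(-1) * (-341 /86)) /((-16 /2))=341 /688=0.50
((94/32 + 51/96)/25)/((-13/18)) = -999/5200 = -0.19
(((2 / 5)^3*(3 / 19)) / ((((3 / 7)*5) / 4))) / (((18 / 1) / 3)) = 112 / 35625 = 0.00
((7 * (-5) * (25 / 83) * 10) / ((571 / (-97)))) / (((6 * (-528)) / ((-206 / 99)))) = 43710625 / 3715990344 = 0.01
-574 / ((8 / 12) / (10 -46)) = 30996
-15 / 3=-5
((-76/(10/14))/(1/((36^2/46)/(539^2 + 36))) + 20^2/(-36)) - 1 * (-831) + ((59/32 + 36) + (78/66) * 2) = 91045023729527/105855726240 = 860.09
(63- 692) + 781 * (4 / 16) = -1735 / 4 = -433.75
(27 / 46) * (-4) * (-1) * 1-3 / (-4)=285 / 92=3.10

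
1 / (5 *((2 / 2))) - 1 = -4 / 5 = -0.80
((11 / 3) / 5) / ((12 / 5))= 11 / 36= 0.31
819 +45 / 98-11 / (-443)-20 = 34708799 / 43414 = 799.48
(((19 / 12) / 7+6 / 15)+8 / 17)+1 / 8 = 17447 / 14280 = 1.22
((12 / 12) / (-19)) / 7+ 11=1462 / 133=10.99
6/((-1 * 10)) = -3/5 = -0.60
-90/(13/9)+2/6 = -2417/39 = -61.97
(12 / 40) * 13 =39 / 10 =3.90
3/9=1/3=0.33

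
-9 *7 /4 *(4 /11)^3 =-1008 /1331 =-0.76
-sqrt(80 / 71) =-4 * sqrt(355) / 71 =-1.06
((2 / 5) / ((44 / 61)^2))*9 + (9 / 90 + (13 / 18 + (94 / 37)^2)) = 846546233 / 59633640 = 14.20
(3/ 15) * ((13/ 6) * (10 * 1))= 13/ 3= 4.33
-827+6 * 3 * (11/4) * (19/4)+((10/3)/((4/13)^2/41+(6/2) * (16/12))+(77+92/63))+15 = -579555451/1164744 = -497.58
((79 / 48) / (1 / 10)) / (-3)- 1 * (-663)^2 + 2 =-31649219 / 72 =-439572.49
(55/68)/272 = 55/18496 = 0.00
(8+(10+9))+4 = 31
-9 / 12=-3 / 4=-0.75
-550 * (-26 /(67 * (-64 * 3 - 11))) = -14300 /13601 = -1.05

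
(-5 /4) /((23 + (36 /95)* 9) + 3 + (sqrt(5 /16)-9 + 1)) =-3864600 /66149371 + 45125* sqrt(5) /66149371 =-0.06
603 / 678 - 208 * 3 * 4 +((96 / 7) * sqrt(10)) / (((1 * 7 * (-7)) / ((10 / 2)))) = -563895 / 226 - 480 * sqrt(10) / 343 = -2499.54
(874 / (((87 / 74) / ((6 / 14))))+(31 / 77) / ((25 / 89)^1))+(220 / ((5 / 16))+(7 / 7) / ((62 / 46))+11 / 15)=760594759 / 741675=1025.51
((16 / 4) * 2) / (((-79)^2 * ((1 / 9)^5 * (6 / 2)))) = 157464 / 6241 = 25.23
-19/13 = -1.46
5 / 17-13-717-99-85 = -15533 / 17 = -913.71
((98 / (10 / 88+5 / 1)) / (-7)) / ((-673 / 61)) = 0.25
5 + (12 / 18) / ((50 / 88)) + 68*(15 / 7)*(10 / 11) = 138.64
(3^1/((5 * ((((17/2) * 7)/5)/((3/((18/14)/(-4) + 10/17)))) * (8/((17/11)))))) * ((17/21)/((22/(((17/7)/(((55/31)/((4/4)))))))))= 456909/82828130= 0.01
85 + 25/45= 770/9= 85.56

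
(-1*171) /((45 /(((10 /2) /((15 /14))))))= -266 /15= -17.73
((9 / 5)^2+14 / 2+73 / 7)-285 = -46258 / 175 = -264.33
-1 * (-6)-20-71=-85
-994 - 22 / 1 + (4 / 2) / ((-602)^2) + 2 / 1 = -183738827 / 181202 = -1014.00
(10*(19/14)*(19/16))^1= 1805/112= 16.12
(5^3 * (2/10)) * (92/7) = 2300/7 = 328.57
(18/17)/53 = 18/901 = 0.02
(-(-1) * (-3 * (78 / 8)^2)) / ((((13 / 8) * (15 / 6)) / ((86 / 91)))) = -2322 / 35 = -66.34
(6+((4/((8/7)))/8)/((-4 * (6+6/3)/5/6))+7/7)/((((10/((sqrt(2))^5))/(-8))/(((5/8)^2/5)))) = -1687 * sqrt(2)/1024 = -2.33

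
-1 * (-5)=5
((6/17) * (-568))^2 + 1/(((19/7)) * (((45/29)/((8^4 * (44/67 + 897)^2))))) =869253155060680448/1109209455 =783669081.74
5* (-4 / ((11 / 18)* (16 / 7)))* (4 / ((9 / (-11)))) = 70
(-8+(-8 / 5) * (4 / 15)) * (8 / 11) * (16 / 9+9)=-490432 / 7425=-66.05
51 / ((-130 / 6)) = -153 / 65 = -2.35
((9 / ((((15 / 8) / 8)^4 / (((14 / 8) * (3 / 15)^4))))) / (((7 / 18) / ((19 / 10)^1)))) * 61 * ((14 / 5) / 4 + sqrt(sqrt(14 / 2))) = 17014194176 / 9765625 + 4861198336 * 7^(1 / 4) / 1953125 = 5790.69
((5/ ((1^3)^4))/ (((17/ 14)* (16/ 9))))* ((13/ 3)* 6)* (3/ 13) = 13.90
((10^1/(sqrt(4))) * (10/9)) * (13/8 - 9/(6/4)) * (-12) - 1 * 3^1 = 288.67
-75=-75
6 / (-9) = -2 / 3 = -0.67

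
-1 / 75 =-0.01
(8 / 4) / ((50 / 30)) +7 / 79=509 / 395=1.29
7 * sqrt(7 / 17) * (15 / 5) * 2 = 42 * sqrt(119) / 17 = 26.95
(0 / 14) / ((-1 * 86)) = 0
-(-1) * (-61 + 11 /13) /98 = -391 /637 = -0.61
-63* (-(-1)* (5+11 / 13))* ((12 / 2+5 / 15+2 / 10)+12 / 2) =-300048 / 65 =-4616.12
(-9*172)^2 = 2396304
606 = 606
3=3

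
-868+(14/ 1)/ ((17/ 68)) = -812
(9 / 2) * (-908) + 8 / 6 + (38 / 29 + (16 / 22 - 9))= -3915689 / 957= -4091.63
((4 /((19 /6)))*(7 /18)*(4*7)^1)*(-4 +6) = 1568 /57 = 27.51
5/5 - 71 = -70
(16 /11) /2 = 8 /11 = 0.73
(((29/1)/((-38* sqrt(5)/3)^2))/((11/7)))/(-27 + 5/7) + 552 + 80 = 9235580171/14613280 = 632.00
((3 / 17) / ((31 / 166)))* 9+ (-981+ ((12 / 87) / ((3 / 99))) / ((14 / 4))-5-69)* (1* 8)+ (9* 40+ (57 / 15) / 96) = -413942100161 / 51350880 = -8061.05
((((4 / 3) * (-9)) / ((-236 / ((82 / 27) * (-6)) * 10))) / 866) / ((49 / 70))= -82 / 536487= -0.00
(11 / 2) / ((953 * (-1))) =-11 / 1906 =-0.01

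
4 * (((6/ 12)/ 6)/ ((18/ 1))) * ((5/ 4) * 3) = 5/ 72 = 0.07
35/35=1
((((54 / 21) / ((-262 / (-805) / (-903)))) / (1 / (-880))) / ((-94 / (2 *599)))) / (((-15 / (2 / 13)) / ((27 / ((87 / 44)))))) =11206268.23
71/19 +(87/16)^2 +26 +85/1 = 701891/4864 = 144.30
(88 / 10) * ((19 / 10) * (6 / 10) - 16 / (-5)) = 38.19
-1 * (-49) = 49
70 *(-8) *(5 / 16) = -175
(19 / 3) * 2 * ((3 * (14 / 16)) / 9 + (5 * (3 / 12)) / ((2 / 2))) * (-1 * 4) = -78.11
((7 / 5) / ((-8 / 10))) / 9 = -0.19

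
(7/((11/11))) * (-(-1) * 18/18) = 7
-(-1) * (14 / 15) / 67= 14 / 1005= 0.01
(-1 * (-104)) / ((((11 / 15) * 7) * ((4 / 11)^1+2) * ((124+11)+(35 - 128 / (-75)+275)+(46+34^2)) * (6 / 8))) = 6000 / 865571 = 0.01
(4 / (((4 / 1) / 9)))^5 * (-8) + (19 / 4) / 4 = -7558253 / 16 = -472390.81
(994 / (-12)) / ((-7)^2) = -1.69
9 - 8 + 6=7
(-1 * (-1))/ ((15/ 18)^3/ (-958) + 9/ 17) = 3517776/ 1860227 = 1.89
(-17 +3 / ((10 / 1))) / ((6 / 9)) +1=-481 / 20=-24.05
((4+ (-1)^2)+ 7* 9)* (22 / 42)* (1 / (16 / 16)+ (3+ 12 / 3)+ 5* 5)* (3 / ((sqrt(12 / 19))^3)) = 39083* sqrt(57) / 42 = 7025.48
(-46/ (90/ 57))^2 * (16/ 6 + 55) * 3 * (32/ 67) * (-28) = -29601722752/ 15075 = -1963630.03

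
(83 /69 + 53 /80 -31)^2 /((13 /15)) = 979.41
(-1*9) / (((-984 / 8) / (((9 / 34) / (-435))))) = -9 / 202130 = -0.00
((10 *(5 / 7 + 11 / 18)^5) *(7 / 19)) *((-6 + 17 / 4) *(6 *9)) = -649459928035 / 456085728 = -1423.99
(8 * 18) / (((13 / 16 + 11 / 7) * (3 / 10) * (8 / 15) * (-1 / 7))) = -235200 / 89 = -2642.70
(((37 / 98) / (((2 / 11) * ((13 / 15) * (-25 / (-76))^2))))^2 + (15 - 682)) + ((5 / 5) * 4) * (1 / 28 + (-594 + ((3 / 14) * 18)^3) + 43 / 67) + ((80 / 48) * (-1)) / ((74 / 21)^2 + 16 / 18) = -2320.57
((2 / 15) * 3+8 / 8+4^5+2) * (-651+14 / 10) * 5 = -16684976 / 5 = -3336995.20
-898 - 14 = -912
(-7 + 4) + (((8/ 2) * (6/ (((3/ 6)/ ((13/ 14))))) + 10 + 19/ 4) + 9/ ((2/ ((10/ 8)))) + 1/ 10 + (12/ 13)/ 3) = 226969/ 3640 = 62.35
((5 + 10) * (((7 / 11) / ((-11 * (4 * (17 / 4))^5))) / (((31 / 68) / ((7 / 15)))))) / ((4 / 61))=-2989 / 313287271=-0.00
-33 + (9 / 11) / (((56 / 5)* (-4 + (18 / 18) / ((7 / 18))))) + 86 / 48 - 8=-20729 / 528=-39.26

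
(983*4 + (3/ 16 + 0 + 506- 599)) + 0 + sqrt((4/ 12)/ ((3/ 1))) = 184297/ 48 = 3839.52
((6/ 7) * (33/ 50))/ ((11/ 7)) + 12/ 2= 159/ 25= 6.36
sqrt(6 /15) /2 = sqrt(10) /10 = 0.32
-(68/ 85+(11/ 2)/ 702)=-5671/ 7020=-0.81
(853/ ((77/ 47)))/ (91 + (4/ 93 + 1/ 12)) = 14913852/ 2610223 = 5.71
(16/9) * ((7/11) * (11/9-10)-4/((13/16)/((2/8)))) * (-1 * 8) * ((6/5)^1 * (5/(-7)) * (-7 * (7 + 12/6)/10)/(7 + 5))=43.63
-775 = -775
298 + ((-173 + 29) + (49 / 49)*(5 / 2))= 313 / 2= 156.50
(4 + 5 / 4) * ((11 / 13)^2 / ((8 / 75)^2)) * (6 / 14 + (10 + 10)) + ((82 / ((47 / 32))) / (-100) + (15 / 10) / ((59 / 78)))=1557411538013 / 230713600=6750.41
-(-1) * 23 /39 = 23 /39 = 0.59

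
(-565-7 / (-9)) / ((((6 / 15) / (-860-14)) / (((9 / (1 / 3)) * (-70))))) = -2330040300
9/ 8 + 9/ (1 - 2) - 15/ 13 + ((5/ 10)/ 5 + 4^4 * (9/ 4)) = 294877/ 520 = 567.07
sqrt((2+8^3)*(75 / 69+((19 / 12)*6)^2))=sqrt(99340266) / 46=216.67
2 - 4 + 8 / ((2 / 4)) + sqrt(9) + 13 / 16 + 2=317 / 16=19.81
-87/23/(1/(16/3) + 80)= -1392/29509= -0.05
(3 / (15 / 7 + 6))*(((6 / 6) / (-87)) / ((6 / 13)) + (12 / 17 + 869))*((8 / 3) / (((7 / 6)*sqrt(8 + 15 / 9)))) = 235.55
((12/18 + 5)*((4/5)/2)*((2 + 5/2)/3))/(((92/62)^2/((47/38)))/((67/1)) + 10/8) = 205780852/77262885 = 2.66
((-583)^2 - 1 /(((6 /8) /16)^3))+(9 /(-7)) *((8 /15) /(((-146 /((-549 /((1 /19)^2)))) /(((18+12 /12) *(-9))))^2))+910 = -186064035613725347 /5035905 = -36947487217.04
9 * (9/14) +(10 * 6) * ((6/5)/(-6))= -6.21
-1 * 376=-376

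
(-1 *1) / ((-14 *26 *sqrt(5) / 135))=27 *sqrt(5) / 364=0.17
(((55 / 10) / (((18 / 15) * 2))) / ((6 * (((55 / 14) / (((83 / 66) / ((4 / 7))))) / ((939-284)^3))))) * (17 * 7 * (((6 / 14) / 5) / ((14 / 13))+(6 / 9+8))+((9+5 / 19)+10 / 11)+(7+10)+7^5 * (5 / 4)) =63279099747555237175 / 47672064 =1327383260509.87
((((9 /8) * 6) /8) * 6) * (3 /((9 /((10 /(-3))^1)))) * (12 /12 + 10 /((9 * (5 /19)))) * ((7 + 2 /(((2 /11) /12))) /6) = -680.52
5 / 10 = 1 / 2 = 0.50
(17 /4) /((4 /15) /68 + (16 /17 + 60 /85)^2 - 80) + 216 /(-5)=-289828347 /6700460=-43.25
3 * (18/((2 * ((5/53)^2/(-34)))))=-2578662/25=-103146.48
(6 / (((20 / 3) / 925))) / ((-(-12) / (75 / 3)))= 13875 / 8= 1734.38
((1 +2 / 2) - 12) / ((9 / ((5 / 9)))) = -50 / 81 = -0.62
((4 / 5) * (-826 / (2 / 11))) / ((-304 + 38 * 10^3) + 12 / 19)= -0.10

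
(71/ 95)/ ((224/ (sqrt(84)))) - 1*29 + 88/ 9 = -19.19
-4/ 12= -1/ 3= -0.33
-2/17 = -0.12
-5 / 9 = -0.56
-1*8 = -8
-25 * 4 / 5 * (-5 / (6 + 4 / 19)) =16.10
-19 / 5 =-3.80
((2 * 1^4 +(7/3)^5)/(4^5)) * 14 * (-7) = -847357/124416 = -6.81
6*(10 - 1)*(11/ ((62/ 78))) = 747.29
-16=-16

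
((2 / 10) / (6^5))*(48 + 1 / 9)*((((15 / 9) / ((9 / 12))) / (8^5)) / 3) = 433 / 15479341056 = 0.00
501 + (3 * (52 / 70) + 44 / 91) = 229189 / 455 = 503.71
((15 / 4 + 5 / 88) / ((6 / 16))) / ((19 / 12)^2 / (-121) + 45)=176880 / 783719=0.23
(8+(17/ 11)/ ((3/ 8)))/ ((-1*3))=-400/ 99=-4.04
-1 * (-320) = 320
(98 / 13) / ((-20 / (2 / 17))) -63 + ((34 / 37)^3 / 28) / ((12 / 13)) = -148134429619 / 2350805730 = -63.01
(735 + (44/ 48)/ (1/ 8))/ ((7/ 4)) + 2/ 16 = 71285/ 168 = 424.32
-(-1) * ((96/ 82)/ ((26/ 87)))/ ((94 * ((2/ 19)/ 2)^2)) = 376884/ 25051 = 15.04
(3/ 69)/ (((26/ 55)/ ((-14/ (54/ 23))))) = -385/ 702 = -0.55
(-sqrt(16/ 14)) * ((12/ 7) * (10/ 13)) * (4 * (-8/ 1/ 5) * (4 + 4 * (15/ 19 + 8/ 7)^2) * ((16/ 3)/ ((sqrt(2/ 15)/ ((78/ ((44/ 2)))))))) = 8231780352 * sqrt(105)/ 9534371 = 8847.01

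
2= 2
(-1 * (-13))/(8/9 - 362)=-9/250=-0.04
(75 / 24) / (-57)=-25 / 456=-0.05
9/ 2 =4.50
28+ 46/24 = 359/12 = 29.92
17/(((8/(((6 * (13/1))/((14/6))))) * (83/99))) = 84.73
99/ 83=1.19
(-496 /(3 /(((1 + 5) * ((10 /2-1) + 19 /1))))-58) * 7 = -160118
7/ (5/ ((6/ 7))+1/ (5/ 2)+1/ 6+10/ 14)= 245/ 249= 0.98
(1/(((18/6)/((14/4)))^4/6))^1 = 2401/216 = 11.12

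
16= 16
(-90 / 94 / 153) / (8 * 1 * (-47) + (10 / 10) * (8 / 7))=35 / 2096576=0.00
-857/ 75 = -11.43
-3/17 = -0.18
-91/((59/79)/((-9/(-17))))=-64701/1003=-64.51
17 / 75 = 0.23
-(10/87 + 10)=-880/87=-10.11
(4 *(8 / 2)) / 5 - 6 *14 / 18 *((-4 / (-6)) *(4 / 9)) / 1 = 736 / 405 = 1.82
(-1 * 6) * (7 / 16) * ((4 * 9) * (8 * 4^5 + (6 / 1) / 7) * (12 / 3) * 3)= -9290700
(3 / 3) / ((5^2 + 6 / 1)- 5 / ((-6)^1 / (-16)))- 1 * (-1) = 56 / 53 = 1.06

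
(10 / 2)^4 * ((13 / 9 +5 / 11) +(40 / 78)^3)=829442500 / 652509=1271.16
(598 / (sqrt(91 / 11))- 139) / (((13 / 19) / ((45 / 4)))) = -118845 / 52 +19665 * sqrt(1001) / 182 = 1133.05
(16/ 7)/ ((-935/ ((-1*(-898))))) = -14368/ 6545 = -2.20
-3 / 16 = -0.19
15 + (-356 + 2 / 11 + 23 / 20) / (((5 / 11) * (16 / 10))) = -472.67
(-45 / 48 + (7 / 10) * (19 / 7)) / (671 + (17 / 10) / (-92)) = 1771 / 1234606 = 0.00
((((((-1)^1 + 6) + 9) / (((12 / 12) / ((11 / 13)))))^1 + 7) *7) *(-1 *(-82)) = 140630 / 13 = 10817.69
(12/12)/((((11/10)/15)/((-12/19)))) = -1800/209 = -8.61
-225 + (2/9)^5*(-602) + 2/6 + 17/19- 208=-484784329/1121931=-432.10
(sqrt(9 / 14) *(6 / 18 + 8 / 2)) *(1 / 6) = 13 *sqrt(14) / 84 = 0.58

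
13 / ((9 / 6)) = 26 / 3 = 8.67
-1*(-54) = 54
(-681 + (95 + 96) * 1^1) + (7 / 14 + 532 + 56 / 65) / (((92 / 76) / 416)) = 21022098 / 115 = 182800.85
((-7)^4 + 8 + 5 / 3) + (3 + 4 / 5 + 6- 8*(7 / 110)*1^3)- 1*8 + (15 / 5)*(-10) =393023 / 165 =2381.96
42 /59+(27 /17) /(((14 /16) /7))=13458 /1003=13.42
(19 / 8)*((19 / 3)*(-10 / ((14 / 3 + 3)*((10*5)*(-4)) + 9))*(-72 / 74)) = -16245 / 169201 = -0.10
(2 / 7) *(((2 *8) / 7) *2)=64 / 49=1.31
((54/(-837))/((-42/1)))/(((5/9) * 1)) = 3/1085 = 0.00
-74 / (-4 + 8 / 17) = 629 / 30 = 20.97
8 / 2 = 4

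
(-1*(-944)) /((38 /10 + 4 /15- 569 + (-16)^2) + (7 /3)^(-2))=-693840 /226931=-3.06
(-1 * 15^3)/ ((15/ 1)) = -225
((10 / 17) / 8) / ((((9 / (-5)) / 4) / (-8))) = 1.31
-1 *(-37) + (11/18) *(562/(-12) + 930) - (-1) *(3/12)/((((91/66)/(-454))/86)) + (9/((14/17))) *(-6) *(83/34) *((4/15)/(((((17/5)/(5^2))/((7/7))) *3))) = -1103923841/167076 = -6607.32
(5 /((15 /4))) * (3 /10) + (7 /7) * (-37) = -183 /5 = -36.60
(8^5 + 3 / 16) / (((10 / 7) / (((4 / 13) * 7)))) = 25690259 / 520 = 49404.34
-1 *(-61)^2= -3721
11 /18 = 0.61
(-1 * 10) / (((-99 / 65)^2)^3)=-754188906250 / 941480149401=-0.80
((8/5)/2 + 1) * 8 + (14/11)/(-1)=722/55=13.13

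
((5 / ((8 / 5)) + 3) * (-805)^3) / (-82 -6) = 25561346125 / 704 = 36308730.29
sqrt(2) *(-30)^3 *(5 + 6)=-297000 *sqrt(2)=-420021.43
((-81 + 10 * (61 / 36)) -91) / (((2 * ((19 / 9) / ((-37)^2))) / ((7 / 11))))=-26746153 / 836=-31993.01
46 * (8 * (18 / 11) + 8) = 10672 / 11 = 970.18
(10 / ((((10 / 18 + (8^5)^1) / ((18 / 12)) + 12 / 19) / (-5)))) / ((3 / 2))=-1710 / 1120717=-0.00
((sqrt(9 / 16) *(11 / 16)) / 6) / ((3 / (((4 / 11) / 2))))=1 / 192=0.01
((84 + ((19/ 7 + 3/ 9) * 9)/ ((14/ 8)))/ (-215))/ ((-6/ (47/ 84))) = 19129/ 442470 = 0.04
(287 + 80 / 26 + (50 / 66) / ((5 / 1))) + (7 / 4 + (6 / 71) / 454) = 8075186243 / 27656772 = 291.98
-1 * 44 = -44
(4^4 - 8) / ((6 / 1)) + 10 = 154 / 3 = 51.33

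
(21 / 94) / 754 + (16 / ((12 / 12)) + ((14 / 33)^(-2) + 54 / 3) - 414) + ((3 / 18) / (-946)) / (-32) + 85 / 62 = -1823823092469479 / 4888654522752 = -373.07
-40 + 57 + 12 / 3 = 21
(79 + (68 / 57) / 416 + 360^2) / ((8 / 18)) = 2306211387 / 7904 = 291777.76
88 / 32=11 / 4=2.75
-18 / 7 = -2.57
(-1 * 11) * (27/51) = -99/17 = -5.82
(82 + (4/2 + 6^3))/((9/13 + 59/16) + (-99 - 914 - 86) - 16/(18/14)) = -22464/82897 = -0.27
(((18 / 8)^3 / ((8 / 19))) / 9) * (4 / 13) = 1539 / 1664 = 0.92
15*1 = 15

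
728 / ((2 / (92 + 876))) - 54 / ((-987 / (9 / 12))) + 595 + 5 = 232242443 / 658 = 352952.04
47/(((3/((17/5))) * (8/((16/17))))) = 94/15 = 6.27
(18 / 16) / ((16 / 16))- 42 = -327 / 8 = -40.88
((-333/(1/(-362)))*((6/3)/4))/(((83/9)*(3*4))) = 180819/332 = 544.64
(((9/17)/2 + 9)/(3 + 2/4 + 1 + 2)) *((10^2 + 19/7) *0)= 0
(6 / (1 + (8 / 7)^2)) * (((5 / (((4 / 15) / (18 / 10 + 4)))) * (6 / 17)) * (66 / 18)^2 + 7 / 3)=2590777 / 1921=1348.66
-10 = -10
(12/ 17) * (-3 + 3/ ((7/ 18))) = 396/ 119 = 3.33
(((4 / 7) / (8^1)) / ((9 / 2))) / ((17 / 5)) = 5 / 1071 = 0.00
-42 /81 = -14 /27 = -0.52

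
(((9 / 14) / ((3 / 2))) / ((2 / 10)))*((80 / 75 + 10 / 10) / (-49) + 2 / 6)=214 / 343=0.62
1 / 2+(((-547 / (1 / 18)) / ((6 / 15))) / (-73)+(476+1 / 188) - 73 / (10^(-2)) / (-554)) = 3143401183 / 3801548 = 826.87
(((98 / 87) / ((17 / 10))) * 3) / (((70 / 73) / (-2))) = -2044 / 493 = -4.15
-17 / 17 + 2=1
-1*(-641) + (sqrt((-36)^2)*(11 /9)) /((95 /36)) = 62479 /95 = 657.67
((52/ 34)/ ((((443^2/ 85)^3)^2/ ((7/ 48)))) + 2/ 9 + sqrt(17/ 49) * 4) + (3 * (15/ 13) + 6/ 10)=4 * sqrt(17)/ 7 + 1145290790073064516972137165307015673/ 267356389542195826986620087926804680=6.64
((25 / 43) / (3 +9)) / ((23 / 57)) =0.12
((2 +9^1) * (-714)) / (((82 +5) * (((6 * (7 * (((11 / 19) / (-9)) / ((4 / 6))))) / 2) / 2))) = 2584 / 29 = 89.10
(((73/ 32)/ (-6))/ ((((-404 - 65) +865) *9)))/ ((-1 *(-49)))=-73/ 33530112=-0.00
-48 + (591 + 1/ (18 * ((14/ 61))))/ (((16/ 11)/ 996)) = 136014481/ 336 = 404805.00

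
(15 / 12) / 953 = 5 / 3812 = 0.00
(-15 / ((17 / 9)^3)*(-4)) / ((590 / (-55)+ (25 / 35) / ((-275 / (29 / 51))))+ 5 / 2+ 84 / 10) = 4041576 / 77741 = 51.99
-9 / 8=-1.12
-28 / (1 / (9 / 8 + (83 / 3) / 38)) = -5915 / 114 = -51.89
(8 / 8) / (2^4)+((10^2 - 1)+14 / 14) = 1601 / 16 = 100.06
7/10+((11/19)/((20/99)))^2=1287001/144400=8.91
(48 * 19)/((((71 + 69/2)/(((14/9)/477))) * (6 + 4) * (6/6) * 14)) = 304/1509705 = 0.00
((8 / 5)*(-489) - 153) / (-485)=4677 / 2425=1.93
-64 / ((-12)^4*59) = -1 / 19116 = -0.00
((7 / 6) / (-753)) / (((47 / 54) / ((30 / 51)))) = -210 / 200549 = -0.00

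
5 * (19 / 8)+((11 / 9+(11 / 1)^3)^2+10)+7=1150099511 / 648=1774844.92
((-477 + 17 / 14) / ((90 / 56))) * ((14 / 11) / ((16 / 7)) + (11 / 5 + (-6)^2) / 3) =-116853923 / 29700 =-3934.48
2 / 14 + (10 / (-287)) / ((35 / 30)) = 227 / 2009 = 0.11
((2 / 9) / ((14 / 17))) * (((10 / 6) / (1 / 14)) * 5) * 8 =6800 / 27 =251.85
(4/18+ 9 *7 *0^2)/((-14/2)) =-2/63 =-0.03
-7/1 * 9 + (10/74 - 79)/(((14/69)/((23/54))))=-1065517/4662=-228.55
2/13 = 0.15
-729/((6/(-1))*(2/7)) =1701/4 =425.25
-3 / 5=-0.60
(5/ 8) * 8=5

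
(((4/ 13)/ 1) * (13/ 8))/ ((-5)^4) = 1/ 1250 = 0.00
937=937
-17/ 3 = -5.67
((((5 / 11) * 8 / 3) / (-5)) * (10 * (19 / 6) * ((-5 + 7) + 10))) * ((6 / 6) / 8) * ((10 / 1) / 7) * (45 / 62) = -28500 / 2387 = -11.94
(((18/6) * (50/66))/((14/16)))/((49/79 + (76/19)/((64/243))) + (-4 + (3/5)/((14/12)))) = 0.21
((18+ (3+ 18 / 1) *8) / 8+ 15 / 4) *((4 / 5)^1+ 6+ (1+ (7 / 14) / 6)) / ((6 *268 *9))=473 / 32160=0.01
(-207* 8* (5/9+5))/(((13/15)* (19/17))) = -2346000/247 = -9497.98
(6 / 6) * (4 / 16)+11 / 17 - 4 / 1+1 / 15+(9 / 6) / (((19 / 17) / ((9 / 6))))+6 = 24113 / 4845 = 4.98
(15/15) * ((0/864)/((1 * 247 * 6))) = 0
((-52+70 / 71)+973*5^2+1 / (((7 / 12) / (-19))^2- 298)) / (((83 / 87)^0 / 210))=5606647646047350 / 1099873993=5097536.34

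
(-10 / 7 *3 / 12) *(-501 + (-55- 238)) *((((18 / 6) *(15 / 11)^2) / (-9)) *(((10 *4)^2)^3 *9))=-5488128000000000 / 847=-6479489964580.87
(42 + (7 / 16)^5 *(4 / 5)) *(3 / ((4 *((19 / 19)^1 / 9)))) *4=1486810269 / 1310720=1134.35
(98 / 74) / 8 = 0.17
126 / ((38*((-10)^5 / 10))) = -63 / 190000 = -0.00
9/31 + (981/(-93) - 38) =-1496/31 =-48.26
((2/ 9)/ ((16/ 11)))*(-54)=-33/ 4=-8.25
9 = 9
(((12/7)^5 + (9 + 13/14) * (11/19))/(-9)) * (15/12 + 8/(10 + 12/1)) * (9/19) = -931998895/533924776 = -1.75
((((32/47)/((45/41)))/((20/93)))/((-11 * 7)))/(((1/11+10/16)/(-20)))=325376/310905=1.05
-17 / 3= -5.67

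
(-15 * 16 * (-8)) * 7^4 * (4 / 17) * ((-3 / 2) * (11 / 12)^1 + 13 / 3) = 54550720 / 17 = 3208865.88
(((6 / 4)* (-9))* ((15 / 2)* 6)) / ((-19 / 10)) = 6075 / 19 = 319.74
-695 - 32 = -727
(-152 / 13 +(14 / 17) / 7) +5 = -1453 / 221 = -6.57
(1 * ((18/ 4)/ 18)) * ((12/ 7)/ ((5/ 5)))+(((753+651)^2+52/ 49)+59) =96592548/ 49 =1971276.49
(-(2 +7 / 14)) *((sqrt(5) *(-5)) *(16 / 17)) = 200 *sqrt(5) / 17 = 26.31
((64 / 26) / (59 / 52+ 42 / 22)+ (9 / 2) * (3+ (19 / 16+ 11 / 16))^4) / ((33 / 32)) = 36260841365 / 14707968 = 2465.39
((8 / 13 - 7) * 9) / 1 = -747 / 13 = -57.46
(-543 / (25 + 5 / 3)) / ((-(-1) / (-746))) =15190.42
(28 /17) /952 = 1 /578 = 0.00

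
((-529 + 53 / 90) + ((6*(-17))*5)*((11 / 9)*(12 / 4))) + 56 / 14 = -215497 / 90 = -2394.41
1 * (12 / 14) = 6 / 7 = 0.86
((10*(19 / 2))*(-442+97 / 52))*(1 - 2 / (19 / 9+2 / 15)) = -23916915 / 5252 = -4553.87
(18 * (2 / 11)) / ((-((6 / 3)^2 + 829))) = -36 / 9163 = -0.00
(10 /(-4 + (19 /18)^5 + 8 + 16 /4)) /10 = 0.11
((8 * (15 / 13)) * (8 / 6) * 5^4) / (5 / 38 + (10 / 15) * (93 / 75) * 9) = 95000000 / 93509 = 1015.94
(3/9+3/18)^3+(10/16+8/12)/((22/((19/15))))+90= 90.20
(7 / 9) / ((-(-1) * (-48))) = -7 / 432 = -0.02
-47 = -47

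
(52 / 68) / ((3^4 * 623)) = 13 / 857871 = 0.00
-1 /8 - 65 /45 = -113 /72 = -1.57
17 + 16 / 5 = 101 / 5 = 20.20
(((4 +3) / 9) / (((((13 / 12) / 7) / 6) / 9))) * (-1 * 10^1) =-2713.85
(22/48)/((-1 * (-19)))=11/456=0.02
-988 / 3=-329.33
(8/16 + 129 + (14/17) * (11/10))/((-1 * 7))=-3167/170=-18.63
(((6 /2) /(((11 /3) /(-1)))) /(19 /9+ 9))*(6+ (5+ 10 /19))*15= -53217 /4180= -12.73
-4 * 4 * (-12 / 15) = 64 / 5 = 12.80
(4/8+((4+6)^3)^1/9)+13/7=14297/126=113.47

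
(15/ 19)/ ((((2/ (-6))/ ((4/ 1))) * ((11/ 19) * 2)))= -90/ 11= -8.18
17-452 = -435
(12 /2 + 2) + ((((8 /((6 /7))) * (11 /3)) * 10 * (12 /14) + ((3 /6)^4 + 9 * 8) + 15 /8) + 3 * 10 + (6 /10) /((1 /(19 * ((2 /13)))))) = 407.02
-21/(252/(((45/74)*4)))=-15/74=-0.20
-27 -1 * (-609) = 582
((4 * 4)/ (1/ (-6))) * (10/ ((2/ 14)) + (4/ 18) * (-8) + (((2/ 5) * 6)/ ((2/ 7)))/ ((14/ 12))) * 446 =-48439168/ 15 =-3229277.87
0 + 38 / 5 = 38 / 5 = 7.60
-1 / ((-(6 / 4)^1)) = 2 / 3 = 0.67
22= 22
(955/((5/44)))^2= 70627216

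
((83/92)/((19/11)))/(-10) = -913/17480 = -0.05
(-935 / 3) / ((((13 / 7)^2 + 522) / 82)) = -3756830 / 77241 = -48.64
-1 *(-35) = 35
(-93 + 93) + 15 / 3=5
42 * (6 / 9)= 28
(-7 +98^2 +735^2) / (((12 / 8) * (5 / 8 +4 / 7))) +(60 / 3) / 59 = 1211075932 / 3953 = 306368.82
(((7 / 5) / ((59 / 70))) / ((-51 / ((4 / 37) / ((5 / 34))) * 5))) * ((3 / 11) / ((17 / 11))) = -0.00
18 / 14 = 9 / 7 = 1.29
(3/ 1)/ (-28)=-3/ 28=-0.11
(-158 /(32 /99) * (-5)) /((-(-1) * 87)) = 13035 /464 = 28.09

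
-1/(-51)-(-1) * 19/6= 325/102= 3.19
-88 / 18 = -44 / 9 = -4.89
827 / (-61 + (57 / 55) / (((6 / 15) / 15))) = -18194 / 487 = -37.36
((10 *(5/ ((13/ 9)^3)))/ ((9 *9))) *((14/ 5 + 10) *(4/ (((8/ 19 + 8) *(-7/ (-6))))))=16416/ 15379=1.07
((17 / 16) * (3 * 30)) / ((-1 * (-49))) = 765 / 392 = 1.95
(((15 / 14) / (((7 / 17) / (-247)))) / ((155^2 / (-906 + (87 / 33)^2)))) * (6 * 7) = 822218787 / 813967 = 1010.14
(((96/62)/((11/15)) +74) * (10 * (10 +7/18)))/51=129770/837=155.04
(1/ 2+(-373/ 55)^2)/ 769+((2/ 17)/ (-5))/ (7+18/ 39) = 439642927/ 7671890050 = 0.06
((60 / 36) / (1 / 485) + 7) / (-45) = -2446 / 135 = -18.12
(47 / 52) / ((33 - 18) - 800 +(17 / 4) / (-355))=-16685 / 14491321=-0.00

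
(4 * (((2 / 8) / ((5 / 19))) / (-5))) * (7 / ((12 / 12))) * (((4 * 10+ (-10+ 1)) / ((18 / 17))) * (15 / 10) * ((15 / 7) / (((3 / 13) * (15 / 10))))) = -130169 / 90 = -1446.32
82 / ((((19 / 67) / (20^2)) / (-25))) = -54940000 / 19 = -2891578.95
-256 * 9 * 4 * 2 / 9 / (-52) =512 / 13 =39.38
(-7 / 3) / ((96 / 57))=-133 / 96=-1.39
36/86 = 18/43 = 0.42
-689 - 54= -743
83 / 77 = 1.08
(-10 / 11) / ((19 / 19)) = -10 / 11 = -0.91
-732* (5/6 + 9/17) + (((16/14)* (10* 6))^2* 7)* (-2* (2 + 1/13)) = -213050378/1547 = -137718.41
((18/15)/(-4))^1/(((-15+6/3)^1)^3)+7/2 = 38449/10985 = 3.50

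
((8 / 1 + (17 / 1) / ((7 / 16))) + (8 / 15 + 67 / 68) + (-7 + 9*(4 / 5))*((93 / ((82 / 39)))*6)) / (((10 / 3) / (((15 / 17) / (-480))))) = -29699591 / 530835200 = -0.06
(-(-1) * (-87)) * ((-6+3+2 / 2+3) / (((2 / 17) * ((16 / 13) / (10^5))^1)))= -60084375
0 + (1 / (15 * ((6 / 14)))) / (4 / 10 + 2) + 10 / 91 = 1717 / 9828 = 0.17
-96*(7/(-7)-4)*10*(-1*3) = -14400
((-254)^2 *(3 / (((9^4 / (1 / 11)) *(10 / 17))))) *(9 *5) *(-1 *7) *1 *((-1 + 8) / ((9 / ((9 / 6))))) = -13435457 / 8019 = -1675.45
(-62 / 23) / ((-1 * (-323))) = -62 / 7429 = -0.01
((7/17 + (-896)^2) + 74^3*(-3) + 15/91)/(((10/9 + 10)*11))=-287409303/85085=-3377.91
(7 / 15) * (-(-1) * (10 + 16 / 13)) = 5.24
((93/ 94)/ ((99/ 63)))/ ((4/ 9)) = 5859/ 4136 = 1.42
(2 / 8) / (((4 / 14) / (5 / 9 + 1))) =49 / 36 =1.36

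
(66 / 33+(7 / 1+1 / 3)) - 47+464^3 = 299691919 / 3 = 99897306.33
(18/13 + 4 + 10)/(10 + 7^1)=200/221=0.90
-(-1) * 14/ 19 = 14/ 19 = 0.74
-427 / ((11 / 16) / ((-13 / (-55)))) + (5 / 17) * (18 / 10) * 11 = -1449977 / 10285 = -140.98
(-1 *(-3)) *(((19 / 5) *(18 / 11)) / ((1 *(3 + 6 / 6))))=4.66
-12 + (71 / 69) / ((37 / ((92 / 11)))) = -14368 / 1221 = -11.77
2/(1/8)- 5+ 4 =15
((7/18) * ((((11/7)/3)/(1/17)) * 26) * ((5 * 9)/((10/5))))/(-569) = -12155/3414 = -3.56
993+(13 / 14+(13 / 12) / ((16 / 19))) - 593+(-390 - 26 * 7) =-228191 / 1344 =-169.78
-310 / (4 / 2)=-155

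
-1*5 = -5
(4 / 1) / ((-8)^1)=-1 / 2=-0.50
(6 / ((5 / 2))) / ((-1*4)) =-0.60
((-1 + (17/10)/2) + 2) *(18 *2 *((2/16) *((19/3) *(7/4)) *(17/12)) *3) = 392.14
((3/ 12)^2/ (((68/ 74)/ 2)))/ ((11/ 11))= 37/ 272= 0.14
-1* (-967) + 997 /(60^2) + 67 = 3723397 /3600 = 1034.28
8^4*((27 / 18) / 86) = 3072 / 43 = 71.44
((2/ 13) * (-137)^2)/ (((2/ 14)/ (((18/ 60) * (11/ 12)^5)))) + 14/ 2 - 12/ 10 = 21190633421/ 5391360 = 3930.48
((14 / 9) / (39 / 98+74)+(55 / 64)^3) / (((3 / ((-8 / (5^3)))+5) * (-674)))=11277022693 / 485494423879680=0.00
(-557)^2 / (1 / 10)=3102490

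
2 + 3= 5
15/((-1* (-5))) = 3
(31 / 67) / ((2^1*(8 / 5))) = 155 / 1072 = 0.14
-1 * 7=-7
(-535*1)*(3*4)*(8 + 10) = -115560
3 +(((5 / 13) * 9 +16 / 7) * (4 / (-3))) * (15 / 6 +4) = -983 / 21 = -46.81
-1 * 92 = -92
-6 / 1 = -6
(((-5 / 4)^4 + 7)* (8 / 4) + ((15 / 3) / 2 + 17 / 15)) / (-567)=-43231 / 1088640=-0.04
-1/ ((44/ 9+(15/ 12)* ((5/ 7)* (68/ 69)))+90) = -1449/ 138769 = -0.01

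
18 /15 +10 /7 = 92 /35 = 2.63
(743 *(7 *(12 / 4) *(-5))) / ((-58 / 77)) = 6007155 / 58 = 103571.64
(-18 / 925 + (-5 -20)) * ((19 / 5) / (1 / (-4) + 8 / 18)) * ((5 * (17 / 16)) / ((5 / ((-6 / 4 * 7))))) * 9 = 1816470927 / 37000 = 49093.81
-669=-669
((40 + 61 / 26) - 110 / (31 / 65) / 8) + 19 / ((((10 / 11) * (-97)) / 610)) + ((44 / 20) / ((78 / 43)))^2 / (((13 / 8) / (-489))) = -560.56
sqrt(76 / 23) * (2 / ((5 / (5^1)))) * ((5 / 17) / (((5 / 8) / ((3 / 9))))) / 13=32 * sqrt(437) / 15249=0.04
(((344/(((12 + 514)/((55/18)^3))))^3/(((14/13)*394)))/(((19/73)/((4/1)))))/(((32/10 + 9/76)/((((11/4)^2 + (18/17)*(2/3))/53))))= 300574333023812145009765625/27180697683783304471069728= 11.06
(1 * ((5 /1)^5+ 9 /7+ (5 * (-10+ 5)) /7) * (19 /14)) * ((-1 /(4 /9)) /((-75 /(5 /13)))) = 1245963 /25480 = 48.90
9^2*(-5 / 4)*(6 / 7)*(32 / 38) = -9720 / 133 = -73.08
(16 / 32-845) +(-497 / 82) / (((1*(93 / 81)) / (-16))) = -1932015 / 2542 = -760.04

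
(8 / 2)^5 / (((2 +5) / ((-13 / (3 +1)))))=-3328 / 7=-475.43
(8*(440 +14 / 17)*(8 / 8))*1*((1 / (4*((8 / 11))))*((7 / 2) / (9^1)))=96173 / 204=471.44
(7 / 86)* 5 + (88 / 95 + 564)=4618773 / 8170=565.33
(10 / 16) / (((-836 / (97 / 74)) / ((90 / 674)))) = -21825 / 166785344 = -0.00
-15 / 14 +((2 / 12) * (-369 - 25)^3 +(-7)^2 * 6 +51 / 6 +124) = -214061510 / 21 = -10193405.24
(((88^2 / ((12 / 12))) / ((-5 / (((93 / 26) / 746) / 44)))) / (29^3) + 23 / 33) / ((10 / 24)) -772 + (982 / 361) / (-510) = -461248046680438129 / 598764783999525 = -770.33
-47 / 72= -0.65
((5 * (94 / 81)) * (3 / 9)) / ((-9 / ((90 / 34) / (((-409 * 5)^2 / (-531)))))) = 5546 / 76781979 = 0.00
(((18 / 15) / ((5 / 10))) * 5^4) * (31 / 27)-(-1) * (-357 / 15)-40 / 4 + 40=77779 / 45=1728.42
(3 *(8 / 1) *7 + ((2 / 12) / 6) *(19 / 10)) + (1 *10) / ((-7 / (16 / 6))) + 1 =416413 / 2520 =165.24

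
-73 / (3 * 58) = -73 / 174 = -0.42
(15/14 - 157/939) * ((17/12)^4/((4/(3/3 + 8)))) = 992814127/121153536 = 8.19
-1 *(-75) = 75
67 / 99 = 0.68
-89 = -89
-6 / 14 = -3 / 7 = -0.43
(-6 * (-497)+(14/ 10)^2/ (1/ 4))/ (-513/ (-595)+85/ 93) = 1683.31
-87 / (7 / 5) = -435 / 7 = -62.14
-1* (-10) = 10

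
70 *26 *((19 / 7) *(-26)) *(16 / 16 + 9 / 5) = -359632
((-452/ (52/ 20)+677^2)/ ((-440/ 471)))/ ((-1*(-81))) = -311698223/ 51480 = -6054.74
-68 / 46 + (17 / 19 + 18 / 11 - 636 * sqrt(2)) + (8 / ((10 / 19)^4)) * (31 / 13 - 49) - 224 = -198522892616 / 39056875 - 636 * sqrt(2) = -5982.36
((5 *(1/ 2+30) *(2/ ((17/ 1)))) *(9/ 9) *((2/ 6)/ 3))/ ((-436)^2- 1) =61/ 5816907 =0.00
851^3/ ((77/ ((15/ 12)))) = 3081475255/ 308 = 10004789.79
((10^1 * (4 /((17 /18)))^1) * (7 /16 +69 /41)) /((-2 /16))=-500760 /697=-718.45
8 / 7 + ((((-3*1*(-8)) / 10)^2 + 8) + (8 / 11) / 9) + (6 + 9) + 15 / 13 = 7012946 / 225225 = 31.14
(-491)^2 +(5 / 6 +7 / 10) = 3616238 / 15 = 241082.53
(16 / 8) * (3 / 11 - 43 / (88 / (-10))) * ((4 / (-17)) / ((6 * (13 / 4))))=-908 / 7293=-0.12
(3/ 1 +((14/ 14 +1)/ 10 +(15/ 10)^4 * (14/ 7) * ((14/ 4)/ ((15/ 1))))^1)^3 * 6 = 2114907/ 2048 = 1032.67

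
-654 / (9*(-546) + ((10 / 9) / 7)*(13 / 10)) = 41202 / 309569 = 0.13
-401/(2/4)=-802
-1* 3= -3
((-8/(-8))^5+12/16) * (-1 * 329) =-2303/4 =-575.75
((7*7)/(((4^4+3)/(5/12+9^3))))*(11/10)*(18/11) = 183813/740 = 248.40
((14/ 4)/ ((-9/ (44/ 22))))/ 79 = -7/ 711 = -0.01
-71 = -71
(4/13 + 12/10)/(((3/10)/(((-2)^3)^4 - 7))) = 267148/13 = 20549.85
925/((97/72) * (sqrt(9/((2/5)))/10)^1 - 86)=-1832832000/170394431 - 4306800 * sqrt(10)/170394431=-10.84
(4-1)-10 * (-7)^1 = 73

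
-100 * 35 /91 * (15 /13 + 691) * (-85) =382415000 /169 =2262810.65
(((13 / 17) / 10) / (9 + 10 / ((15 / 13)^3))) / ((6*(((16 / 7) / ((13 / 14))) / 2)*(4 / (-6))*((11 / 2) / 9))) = -205335 / 125292992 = -0.00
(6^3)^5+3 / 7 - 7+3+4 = 3291294892035 / 7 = 470184984576.43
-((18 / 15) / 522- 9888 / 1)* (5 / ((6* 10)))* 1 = 4301279 / 5220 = 824.00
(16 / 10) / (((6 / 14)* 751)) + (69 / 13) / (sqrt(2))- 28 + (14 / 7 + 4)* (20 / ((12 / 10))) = 69* sqrt(2) / 26 + 811136 / 11265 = 75.76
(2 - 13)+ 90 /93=-311 /31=-10.03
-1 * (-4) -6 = -2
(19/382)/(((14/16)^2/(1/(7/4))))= 2432/65513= 0.04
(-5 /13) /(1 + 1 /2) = -10 /39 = -0.26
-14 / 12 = -7 / 6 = -1.17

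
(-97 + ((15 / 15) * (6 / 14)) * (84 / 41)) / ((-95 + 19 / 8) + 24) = 31528 / 22509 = 1.40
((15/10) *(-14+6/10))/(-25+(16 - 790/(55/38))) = 0.04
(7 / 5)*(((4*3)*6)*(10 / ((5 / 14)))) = 14112 / 5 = 2822.40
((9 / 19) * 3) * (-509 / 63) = -1527 / 133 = -11.48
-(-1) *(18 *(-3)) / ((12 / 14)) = -63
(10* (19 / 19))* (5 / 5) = 10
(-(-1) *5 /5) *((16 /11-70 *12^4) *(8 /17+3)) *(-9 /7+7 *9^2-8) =-3677706732544 /1309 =-2809554417.53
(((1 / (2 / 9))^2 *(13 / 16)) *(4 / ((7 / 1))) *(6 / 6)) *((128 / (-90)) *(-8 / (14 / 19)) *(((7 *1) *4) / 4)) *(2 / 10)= 35568 / 175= 203.25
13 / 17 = 0.76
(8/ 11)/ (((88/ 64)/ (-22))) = -128/ 11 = -11.64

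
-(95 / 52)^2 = -9025 / 2704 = -3.34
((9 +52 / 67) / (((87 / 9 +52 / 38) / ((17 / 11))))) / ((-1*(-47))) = 37335 / 1281643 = 0.03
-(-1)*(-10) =-10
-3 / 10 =-0.30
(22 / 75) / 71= 22 / 5325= 0.00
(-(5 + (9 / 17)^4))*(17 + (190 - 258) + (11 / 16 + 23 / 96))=1019482981 / 4009008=254.30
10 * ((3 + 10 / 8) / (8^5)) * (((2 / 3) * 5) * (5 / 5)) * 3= 425 / 32768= 0.01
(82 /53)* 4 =328 /53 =6.19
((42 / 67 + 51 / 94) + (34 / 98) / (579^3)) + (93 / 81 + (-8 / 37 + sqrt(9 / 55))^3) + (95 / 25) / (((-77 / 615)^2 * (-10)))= -6742968142875046727017 / 305945256411951616845 + 68643 * sqrt(55) / 4141225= -21.92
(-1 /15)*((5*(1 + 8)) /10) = -3 /10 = -0.30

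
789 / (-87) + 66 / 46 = -5092 / 667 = -7.63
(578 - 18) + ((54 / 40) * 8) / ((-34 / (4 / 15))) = 237964 / 425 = 559.92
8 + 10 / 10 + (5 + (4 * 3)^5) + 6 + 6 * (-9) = 248798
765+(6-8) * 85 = 595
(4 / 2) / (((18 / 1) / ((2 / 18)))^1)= 1 / 81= 0.01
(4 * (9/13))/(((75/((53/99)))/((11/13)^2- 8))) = -260972/1812525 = -0.14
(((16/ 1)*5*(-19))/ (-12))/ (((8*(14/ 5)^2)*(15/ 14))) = 475/ 252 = 1.88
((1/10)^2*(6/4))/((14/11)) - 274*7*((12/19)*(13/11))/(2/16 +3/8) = -1675557903/585200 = -2863.22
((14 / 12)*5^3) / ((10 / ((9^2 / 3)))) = 1575 / 4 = 393.75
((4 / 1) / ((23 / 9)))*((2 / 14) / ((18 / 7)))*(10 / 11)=20 / 253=0.08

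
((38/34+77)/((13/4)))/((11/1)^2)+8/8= 32053/26741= 1.20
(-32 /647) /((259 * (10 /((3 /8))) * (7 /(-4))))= 24 /5865055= 0.00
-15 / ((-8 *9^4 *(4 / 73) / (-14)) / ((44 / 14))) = -4015 / 17496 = -0.23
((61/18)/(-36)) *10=-305/324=-0.94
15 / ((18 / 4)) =10 / 3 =3.33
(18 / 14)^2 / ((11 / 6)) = 486 / 539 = 0.90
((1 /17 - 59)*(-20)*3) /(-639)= -6680 /1207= -5.53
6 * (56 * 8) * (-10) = -26880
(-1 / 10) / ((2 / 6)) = -3 / 10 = -0.30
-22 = -22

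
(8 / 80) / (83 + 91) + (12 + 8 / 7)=160087 / 12180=13.14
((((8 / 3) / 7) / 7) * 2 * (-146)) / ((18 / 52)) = -60736 / 1323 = -45.91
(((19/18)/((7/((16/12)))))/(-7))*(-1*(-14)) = -76/189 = -0.40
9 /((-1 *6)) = -1.50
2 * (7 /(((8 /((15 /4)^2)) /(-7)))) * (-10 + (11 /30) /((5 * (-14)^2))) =881967 /512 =1722.59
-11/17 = -0.65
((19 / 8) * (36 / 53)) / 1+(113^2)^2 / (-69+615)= 4320778408 / 14469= 298623.15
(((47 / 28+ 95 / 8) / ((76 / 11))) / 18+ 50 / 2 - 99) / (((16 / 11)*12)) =-20755691 / 4902912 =-4.23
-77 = -77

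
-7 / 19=-0.37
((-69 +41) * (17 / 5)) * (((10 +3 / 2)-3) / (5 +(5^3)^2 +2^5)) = -2023 / 39155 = -0.05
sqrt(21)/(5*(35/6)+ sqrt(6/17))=-108*sqrt(238)/520409+ 17850*sqrt(21)/520409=0.15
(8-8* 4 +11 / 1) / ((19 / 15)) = -195 / 19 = -10.26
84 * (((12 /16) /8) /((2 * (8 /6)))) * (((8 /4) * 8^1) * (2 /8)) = 189 /16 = 11.81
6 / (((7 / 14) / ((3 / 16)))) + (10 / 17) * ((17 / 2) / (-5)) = 5 / 4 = 1.25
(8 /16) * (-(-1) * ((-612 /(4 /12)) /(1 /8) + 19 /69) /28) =-144779 /552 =-262.28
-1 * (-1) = 1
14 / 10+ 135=682 / 5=136.40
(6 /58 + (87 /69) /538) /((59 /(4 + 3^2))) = 0.02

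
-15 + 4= -11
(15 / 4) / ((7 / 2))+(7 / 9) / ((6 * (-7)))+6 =1333 / 189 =7.05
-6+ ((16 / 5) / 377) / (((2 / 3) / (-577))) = -13.35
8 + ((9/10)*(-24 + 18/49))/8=10469/1960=5.34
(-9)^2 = 81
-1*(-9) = 9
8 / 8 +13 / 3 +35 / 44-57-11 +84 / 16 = -3737 / 66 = -56.62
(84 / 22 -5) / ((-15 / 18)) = 78 / 55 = 1.42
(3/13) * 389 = 1167/13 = 89.77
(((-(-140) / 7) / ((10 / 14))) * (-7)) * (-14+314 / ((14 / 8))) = -32424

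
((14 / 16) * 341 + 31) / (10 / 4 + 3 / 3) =2635 / 28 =94.11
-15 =-15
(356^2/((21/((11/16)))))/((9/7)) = 87131/27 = 3227.07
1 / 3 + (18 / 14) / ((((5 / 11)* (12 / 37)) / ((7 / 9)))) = 427 / 60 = 7.12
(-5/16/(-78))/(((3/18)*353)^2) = 15/12959336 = 0.00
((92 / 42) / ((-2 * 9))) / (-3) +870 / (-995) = -94081 / 112833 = -0.83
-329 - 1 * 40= -369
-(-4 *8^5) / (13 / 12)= 1572864 / 13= 120989.54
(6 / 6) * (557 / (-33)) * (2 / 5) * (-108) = 40104 / 55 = 729.16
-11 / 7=-1.57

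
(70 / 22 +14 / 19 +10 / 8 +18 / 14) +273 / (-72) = 93493 / 35112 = 2.66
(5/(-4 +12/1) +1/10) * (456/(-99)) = -551/165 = -3.34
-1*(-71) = 71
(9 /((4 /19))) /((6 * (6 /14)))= 133 /8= 16.62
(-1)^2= 1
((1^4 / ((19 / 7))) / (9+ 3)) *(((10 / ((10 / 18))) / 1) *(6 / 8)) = 63 / 152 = 0.41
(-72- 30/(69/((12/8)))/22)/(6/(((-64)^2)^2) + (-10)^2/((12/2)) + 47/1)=-458609393664/405362706661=-1.13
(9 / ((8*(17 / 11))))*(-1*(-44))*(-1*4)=-2178 / 17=-128.12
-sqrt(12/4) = -sqrt(3) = -1.73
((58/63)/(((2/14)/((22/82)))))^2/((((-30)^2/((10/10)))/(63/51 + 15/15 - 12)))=-16892326/520815825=-0.03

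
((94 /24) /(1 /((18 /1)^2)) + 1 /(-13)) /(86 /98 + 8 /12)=2424912 /2951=821.73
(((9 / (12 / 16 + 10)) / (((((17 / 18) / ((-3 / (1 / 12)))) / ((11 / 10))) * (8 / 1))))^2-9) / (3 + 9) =0.85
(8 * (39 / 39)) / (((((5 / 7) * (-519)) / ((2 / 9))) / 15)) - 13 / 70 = -28081 / 108990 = -0.26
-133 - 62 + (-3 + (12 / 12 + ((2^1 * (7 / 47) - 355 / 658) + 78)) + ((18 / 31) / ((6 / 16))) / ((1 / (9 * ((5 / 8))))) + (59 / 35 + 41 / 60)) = -108.16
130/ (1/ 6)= 780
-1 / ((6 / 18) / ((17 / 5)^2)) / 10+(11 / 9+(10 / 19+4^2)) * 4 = 2886743 / 42750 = 67.53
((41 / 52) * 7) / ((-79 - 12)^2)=41 / 61516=0.00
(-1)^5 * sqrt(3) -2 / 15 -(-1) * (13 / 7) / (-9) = -sqrt(3) -107 / 315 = -2.07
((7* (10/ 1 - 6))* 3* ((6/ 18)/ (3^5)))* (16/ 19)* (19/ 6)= 224/ 729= 0.31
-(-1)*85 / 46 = 85 / 46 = 1.85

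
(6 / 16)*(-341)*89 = -91047 / 8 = -11380.88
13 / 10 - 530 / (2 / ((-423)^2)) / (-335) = 94833241 / 670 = 141542.15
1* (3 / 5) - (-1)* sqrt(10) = 3 / 5+sqrt(10) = 3.76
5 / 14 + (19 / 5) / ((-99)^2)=245291 / 686070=0.36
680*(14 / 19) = 9520 / 19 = 501.05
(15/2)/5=3/2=1.50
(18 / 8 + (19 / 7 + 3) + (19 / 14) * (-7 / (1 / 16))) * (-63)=36297 / 4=9074.25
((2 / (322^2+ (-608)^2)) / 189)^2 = 1 / 2000896893480996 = 0.00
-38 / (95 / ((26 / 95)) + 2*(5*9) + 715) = -988 / 29955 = -0.03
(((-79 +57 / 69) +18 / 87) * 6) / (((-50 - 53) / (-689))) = -214984536 / 68701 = -3129.28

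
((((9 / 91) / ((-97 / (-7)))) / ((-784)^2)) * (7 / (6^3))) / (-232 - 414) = -1 / 1716694167552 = -0.00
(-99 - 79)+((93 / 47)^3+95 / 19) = -165.25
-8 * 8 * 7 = -448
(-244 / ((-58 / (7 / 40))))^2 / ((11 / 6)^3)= 4922883 / 55968550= 0.09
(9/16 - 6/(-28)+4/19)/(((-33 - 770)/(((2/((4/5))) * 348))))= -83085/77672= -1.07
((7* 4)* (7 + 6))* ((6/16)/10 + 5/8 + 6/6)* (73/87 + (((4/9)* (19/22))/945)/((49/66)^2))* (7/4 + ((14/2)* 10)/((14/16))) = 1487751060809/35809200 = 41546.62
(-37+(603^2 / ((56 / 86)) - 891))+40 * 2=15611443 / 28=557551.54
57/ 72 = 19/ 24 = 0.79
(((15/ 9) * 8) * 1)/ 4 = 10/ 3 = 3.33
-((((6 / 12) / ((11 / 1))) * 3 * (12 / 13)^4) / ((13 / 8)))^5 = -953962166440690129601298432 / 1136441889304315690880916658297343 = -0.00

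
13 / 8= 1.62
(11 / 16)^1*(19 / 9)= 209 / 144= 1.45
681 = 681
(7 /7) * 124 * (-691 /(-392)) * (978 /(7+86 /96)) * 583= 293128734096 /18571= 15784219.16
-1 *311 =-311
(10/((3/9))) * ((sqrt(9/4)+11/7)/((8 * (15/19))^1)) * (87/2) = 71079/112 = 634.63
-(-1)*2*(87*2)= 348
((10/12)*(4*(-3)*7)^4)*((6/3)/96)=864360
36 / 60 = 3 / 5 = 0.60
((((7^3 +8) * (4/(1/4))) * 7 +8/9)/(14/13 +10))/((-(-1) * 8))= 443.64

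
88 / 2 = 44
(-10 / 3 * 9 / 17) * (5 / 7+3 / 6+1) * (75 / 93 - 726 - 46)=358605 / 119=3013.49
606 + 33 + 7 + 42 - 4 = 684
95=95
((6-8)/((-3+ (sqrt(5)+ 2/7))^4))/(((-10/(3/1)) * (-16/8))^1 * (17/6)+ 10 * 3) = -1947554343/4979258240-870821091 * sqrt(5)/4979258240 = -0.78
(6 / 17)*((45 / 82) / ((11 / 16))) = 2160 / 7667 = 0.28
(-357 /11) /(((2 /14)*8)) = -2499 /88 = -28.40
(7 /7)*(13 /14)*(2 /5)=13 /35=0.37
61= 61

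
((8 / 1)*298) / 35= 2384 / 35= 68.11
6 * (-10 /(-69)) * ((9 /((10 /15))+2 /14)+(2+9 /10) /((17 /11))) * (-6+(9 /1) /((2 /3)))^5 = 3506034375 /10948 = 320244.28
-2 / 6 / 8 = -1 / 24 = -0.04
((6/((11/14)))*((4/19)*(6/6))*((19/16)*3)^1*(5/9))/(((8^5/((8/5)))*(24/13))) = 91/1081344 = 0.00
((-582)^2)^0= 1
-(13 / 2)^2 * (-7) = 1183 / 4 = 295.75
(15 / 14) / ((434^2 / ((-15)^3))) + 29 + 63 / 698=26754311935 / 920307416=29.07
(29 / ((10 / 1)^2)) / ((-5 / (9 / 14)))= -261 / 7000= -0.04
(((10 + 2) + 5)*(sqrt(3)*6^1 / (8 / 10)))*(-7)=-1785*sqrt(3) / 2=-1545.86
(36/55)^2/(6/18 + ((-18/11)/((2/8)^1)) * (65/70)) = -27216/364925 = -0.07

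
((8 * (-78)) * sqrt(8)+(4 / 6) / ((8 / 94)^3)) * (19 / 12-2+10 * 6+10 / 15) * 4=25021343 / 96-300768 * sqrt(2)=-164711.20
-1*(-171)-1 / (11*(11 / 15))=20676 / 121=170.88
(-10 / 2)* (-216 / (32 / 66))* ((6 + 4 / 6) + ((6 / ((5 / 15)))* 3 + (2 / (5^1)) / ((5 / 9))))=683694 / 5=136738.80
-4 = -4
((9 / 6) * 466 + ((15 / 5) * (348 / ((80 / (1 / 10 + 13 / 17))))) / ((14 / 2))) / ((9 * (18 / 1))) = 4.32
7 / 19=0.37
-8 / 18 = -4 / 9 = -0.44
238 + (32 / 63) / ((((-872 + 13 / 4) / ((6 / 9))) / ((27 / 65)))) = 238.00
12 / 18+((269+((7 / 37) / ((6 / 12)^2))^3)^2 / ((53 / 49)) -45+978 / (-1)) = 26962751624772148 / 407950499031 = 66093.19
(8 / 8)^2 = 1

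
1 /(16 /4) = 1 /4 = 0.25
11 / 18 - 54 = -961 / 18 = -53.39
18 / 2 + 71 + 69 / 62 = 5029 / 62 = 81.11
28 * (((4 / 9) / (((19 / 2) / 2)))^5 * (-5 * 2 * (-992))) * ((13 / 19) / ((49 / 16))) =8654359101440 / 19446085590183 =0.45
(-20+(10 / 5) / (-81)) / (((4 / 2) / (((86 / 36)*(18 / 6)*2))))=-34873 / 243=-143.51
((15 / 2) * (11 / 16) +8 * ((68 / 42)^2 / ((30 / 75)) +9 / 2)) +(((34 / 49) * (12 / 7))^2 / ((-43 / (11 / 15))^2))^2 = 797108978969588558739853 / 8517709174331880180000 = 93.58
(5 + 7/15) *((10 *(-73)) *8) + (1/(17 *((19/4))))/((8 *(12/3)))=-247485181/7752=-31925.33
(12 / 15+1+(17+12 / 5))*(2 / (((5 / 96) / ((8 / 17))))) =162816 / 425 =383.10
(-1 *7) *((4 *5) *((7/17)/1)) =-980/17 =-57.65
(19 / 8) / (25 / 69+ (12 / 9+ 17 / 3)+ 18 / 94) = 61617 / 195976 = 0.31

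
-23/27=-0.85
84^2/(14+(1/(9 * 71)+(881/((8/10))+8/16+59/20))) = 45087840/7148503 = 6.31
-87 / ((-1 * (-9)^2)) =29 / 27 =1.07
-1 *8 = -8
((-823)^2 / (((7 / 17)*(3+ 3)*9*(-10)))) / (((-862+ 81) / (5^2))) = 57572965 / 590436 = 97.51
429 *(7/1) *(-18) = -54054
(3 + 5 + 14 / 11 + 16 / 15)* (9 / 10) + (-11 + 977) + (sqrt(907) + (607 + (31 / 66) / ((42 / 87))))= 1613.39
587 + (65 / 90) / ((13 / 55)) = 10621 / 18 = 590.06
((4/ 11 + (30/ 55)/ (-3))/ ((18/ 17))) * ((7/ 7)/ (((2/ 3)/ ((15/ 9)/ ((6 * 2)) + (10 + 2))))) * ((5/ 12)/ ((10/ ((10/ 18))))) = 37145/ 513216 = 0.07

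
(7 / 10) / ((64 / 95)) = 133 / 128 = 1.04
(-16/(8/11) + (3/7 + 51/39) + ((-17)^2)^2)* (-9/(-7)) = 68387103/637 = 107358.09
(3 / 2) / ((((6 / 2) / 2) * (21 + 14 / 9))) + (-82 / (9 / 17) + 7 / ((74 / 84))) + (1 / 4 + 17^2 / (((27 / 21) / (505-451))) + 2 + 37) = 12030.35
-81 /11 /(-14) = 81 /154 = 0.53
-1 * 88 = -88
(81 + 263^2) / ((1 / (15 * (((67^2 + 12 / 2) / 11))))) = 4669181250 / 11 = 424471022.73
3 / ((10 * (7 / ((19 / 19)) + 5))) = 1 / 40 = 0.02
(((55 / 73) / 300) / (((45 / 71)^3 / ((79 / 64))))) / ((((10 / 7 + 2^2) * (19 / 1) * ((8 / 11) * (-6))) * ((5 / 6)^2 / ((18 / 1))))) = -23948898743 / 34153488000000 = -0.00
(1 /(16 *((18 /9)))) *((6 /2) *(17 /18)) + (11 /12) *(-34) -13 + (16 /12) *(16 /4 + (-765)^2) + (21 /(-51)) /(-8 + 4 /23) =38201593631 /48960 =780261.31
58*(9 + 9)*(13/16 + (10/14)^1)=44631/28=1593.96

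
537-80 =457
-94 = -94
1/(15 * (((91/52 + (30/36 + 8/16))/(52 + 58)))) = 88/37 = 2.38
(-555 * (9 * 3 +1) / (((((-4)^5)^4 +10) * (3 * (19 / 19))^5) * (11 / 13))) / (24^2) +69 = 748765388654644177 / 10851672299342688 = 69.00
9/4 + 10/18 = 101/36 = 2.81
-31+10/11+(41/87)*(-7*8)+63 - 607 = -574661/957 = -600.48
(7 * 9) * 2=126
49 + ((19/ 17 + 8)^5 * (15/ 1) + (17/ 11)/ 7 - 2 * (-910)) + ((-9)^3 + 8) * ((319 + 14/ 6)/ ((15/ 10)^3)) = 7778646191955307/ 8855648109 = 878382.48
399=399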